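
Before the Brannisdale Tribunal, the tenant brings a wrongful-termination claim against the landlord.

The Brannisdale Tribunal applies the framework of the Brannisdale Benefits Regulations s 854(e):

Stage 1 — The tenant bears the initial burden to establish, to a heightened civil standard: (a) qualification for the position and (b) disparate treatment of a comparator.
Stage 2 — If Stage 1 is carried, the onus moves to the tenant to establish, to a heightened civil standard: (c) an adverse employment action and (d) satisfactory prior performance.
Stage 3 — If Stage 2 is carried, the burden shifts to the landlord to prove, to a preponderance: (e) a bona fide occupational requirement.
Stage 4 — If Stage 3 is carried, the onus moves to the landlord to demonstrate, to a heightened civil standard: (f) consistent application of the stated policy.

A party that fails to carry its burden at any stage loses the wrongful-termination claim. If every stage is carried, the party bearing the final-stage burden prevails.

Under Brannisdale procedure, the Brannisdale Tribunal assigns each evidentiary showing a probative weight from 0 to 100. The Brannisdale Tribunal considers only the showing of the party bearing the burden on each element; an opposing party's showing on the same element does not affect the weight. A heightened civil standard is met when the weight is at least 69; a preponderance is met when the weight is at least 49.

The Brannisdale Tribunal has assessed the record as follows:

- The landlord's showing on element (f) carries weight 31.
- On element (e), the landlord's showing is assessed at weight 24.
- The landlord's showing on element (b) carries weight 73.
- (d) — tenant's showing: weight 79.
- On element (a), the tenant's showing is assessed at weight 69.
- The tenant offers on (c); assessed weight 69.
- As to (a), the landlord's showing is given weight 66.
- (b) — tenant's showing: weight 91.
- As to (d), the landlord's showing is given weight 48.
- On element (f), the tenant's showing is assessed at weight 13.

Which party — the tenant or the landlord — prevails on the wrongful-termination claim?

tenant

Stage 1 (tenant, a heightened civil standard, weight is at least 69): (a) 69 (landlord's 66 disregarded) ≥ 69 — meets; (b) 91 (landlord's 73 disregarded) ≥ 69 — meets.
  Stage 1 carried; the burden remains with the tenant.
Stage 2 (tenant, a heightened civil standard, weight is at least 69): (c) 69 ≥ 69 — meets; (d) 79 (landlord's 48 disregarded) ≥ 69 — meets.
  Stage 2 carried; the burden shifts to the landlord.
Stage 3 (landlord, a preponderance, weight is at least 49): (e) 24 < 49 — fails.
  The landlord does not carry Stage 3.
The analysis ends at Stage 3; the tenant prevails.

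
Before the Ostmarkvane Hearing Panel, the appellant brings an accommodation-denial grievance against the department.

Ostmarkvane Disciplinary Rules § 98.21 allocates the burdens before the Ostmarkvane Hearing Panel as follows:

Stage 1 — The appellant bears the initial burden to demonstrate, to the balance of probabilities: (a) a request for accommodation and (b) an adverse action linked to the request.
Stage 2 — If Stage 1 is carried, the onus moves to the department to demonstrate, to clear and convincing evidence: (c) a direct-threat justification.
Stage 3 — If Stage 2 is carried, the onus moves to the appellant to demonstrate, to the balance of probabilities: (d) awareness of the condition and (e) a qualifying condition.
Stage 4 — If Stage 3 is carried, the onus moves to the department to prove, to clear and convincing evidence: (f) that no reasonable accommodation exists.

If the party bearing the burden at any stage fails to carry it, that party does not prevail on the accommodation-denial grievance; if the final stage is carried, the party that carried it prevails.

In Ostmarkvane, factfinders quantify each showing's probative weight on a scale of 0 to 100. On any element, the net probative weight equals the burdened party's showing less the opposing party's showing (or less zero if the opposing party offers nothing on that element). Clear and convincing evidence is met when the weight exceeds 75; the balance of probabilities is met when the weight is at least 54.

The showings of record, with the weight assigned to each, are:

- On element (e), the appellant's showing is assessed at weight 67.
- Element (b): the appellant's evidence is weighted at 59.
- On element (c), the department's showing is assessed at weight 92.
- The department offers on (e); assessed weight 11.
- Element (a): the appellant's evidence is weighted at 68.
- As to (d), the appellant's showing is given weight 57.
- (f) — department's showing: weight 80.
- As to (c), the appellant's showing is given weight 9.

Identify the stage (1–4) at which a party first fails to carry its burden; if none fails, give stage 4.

stage 4

Stage 1 (appellant, the balance of probabilities, weight is at least 54): (a) 68 ≥ 54 — meets; (b) 59 ≥ 54 — meets.
  Stage 1 carried; the burden shifts to the department.
Stage 2 (department, clear and convincing evidence, weight exceeds 75): (c) net 92−9=83 > 75 — meets.
  All elements met. The burden passes to the appellant.
Stage 3 (appellant, the balance of probabilities, weight is at least 54): (d) 57 ≥ 54 — meets; (e) net 67−11=56 ≥ 54 — meets.
  The appellant carries Stage 3; the department now bears the burden.
Stage 4 (department, clear and convincing evidence, weight exceeds 75): (f) 80 > 75 — meets.
  All elements met at the final stage.
All stages carried — the department prevails.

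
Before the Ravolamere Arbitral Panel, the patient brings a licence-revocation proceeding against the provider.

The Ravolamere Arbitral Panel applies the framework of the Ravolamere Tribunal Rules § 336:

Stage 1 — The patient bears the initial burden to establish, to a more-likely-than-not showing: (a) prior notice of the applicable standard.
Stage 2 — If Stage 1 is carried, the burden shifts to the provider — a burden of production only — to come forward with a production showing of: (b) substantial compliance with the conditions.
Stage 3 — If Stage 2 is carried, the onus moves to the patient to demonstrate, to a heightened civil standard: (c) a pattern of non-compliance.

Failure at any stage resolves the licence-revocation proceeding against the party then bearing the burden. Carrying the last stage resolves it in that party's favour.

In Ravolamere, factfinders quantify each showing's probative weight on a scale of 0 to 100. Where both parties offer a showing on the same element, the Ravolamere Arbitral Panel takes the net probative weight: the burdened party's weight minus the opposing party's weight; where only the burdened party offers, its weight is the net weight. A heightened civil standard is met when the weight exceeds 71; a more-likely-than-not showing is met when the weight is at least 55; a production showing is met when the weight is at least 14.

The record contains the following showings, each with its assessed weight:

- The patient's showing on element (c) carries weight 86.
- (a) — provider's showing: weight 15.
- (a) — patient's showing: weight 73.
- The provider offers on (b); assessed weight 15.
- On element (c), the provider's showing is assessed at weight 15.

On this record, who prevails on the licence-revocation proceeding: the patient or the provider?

provider

Stage 1 — burden on patient; standard: a more-likely-than-not showing (weight is at least 55).
    (a): 73 − 15 = 58 ≥ 55 [met]
  All elements met. The burden passes to the provider.
Stage 2 — burden on provider; standard: a production showing (weight is at least 14).
    (b): 15 ≥ 14 [met]
  Stage 2 is satisfied; the onus moves to the patient.
Stage 3 — burden on patient; standard: a heightened civil standard (weight exceeds 71).
    (c): 86 − 15 = 71 ≤ 71 [not met]
  The patient does not carry Stage 3.
The analysis ends at Stage 3; the provider prevails.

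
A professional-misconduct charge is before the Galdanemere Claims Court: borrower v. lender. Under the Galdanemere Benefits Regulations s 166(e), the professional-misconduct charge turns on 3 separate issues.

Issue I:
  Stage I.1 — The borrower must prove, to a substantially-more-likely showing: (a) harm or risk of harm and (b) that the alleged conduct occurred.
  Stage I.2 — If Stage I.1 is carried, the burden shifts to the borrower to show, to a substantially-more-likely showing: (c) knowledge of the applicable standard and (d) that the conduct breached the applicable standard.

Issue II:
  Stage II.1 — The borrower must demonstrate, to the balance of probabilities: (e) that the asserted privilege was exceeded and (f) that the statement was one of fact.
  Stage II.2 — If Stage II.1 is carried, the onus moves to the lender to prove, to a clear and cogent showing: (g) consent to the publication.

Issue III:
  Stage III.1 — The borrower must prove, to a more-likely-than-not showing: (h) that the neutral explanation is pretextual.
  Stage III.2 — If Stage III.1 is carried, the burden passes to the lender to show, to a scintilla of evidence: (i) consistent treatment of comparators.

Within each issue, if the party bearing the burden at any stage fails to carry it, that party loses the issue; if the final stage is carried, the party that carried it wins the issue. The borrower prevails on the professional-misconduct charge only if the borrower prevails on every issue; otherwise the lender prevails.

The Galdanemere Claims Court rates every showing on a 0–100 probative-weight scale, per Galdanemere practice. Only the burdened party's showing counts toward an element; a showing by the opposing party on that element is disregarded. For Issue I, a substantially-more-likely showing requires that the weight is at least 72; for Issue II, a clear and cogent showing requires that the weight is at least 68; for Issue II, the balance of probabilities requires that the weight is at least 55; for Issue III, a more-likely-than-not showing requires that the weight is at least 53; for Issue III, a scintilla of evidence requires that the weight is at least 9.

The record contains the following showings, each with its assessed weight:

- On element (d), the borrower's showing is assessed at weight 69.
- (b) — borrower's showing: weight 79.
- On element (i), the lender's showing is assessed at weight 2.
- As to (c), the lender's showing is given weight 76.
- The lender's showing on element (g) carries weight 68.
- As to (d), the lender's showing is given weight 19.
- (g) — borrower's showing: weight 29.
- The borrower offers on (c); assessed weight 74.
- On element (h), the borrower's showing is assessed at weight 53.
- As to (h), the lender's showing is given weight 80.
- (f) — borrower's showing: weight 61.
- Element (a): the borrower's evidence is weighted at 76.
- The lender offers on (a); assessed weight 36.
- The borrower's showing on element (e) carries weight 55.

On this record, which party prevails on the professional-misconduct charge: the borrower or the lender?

lender

— Issue I —
Stage I.1 (borrower, a substantially-more-likely showing, weight is at least 72): (a) 76 (lender's 36 disregarded) ≥ 72 — meets; (b) 79 ≥ 72 — meets.
  All elements met. The borrower retains the burden for Stage I.2.
Stage I.2 (borrower, a substantially-more-likely showing, weight is at least 72): (c) 74 (lender's 76 disregarded) ≥ 72 — meets; (d) 69 (lender's 19 disregarded) < 72 — fails.
  Not every element is met, so the borrower fails to carry Stage I.2.
The lender prevails on this issue.
— Issue II —
At Stage II.1 the borrower must meet the balance of probabilities (weight is at least 55): on (e) the weight is 55, which does reach 55, so (e) meets the standard; on (f) the weight is 61, ≥ 55, so (f) meets the standard.
  All elements met. The burden passes to the lender.
At Stage II.2 the lender must meet a clear and cogent showing (weight is at least 68): on (g) the weight is 68 (the borrower's 29 is given no effect), which does reach 68, so (g) meets the standard.
  All elements met at the final stage.
All stages carried — the lender prevails on this issue.
— Issue III —
At Stage III.1 the borrower must meet a more-likely-than-not showing (weight is at least 53): on (h) the weight is 53 (the lender's 80 is given no effect), ≥ 53, so (h) meets the standard.
  The borrower carries Stage III.1; the lender now bears the burden.
At Stage III.2 the lender must meet a scintilla of evidence (weight is at least 9): on (i) the weight is 2, which does not reach 9, so (i) does not meet the standard.
  The lender does not carry Stage III.2.
The analysis ends at Stage III.2; the borrower prevails on this issue.
Per-issue: Issue I → lender; Issue II → lender; Issue III → borrower. The borrower must prevail on every issue; overall, the lender prevails.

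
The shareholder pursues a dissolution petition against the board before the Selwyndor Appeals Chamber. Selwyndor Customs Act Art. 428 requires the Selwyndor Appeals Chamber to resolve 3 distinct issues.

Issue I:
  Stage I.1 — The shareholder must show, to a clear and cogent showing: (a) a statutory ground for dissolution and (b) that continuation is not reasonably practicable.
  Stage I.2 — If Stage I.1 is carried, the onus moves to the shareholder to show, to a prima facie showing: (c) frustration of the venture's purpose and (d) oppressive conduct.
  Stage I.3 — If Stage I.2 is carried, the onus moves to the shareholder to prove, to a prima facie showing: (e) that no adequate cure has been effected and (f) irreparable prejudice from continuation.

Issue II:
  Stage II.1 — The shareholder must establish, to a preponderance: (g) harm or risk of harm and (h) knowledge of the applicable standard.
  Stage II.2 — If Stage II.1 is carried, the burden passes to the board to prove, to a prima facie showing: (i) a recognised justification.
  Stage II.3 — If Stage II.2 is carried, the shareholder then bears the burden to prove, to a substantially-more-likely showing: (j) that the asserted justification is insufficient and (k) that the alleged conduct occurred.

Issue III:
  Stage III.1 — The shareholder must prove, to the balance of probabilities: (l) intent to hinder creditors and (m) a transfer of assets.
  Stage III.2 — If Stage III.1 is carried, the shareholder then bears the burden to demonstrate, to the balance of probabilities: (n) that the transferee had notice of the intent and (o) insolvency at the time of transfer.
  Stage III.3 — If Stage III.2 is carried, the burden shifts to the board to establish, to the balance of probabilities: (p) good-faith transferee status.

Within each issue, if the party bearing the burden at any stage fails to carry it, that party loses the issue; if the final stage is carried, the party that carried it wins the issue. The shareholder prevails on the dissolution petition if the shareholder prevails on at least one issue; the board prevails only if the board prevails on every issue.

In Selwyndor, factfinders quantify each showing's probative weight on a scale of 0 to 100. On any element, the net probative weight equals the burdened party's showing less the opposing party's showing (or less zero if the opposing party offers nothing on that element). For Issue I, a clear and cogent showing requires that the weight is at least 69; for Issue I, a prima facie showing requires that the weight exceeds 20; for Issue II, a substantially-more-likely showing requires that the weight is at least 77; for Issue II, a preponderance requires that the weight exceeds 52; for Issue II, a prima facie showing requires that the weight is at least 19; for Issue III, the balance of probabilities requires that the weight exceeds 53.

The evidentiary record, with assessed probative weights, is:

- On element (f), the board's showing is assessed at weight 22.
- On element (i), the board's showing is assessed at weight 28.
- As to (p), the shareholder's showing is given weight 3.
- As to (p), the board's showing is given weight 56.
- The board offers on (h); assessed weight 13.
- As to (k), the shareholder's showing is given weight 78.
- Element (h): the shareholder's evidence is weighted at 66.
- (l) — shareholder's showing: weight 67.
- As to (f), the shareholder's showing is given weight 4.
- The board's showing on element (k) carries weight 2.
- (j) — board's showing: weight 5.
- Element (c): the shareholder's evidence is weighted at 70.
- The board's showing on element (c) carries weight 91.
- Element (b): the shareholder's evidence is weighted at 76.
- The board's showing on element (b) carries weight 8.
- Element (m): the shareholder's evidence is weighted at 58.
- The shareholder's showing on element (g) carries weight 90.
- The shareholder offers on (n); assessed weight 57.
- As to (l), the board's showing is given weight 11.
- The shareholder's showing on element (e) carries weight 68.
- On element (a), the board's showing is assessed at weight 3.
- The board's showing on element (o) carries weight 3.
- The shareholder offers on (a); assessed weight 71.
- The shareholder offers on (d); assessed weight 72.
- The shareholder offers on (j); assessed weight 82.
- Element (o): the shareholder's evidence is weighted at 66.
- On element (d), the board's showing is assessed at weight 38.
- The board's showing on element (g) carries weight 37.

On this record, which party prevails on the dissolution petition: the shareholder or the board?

— Issue I —
Stage I.1 (shareholder, a clear and cogent showing, weight is at least 69): (a) net 71−3=68 < 69 — fails; (b) net 76−8=68 < 69 — fails.
  Not every element is met, so the shareholder fails to carry Stage I.1.
The board prevails on this issue.
— Issue II —
Stage II.1 — burden on shareholder; standard: a preponderance (weight exceeds 52).
    (g): 90 − 37 = 53 > 52 [met]
    (h): 66 − 13 = 53 > 52 [met]
  The shareholder carries Stage II.1; the board now bears the burden.
Stage II.2 — burden on board; standard: a prima facie showing (weight is at least 19).
    (i): 28 ≥ 19 [met]
  The board carries Stage II.2; the shareholder now bears the burden.
Stage II.3 — burden on shareholder; standard: a substantially-more-likely showing (weight is at least 77).
    (j): 82 − 5 = 77 ≥ 77 [met]
    (k): 78 − 2 = 76 < 77 [not met]
  The shareholder does not carry Stage II.3.
The analysis ends at Stage II.3; the board prevails on this issue.
— Issue III —
Stage III.1 — burden on shareholder; standard: the balance of probabilities (weight exceeds 53).
    (l): 67 − 11 = 56 > 53 [met]
    (m): 58 > 53 [met]
  Stage III.1 is satisfied; the shareholder continues to bear the burden.
Stage III.2 — burden on shareholder; standard: the balance of probabilities (weight exceeds 53).
    (n): 57 > 53 [met]
    (o): 66 − 3 = 63 > 53 [met]
  Stage III.2 is satisfied; the onus moves to the board.
Stage III.3 — burden on board; standard: the balance of probabilities (weight exceeds 53).
    (p): 56 − 3 = 53 ≤ 53 [not met]
  The board does not carry Stage III.3.
The analysis ends at Stage III.3; the shareholder prevails on this issue.
Per-issue: Issue I → board; Issue II → board; Issue III → shareholder. The shareholder must prevail on at least one issue; overall, the shareholder prevails.

shareholder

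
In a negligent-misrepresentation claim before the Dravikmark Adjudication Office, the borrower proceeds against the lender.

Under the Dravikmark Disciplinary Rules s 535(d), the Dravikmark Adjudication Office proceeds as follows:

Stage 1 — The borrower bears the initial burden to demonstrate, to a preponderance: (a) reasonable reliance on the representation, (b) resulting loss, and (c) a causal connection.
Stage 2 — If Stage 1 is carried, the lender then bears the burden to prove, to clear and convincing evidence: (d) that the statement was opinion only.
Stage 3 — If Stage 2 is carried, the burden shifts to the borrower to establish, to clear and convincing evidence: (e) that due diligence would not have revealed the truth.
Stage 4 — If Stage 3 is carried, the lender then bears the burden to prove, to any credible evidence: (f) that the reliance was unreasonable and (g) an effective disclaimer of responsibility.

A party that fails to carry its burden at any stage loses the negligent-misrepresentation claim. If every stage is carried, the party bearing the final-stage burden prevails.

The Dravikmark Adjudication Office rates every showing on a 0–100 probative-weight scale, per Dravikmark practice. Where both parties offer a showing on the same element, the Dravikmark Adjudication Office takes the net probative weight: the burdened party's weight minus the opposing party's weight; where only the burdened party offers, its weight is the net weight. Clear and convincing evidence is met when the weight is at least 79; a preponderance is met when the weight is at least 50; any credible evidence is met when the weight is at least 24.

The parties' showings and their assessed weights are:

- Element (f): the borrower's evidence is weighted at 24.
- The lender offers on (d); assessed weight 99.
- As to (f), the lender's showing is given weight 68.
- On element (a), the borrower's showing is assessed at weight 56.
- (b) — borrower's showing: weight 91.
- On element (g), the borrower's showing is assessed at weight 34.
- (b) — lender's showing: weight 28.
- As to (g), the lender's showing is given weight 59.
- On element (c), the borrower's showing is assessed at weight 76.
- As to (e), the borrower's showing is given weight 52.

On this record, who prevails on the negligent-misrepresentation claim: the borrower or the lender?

lender

Stage 1 (borrower, a preponderance, weight is at least 50): (a) 56 ≥ 50 — meets; (b) net 91−28=63 ≥ 50 — meets; (c) 76 ≥ 50 — meets.
  All elements met. The burden passes to the lender.
Stage 2 (lender, clear and convincing evidence, weight is at least 79): (d) 99 ≥ 79 — meets.
  Stage 2 carried; the burden shifts to the borrower.
Stage 3 (borrower, clear and convincing evidence, weight is at least 79): (e) 52 < 79 — fails.
  Not every element is met, so the borrower fails to carry Stage 3.
The lender prevails.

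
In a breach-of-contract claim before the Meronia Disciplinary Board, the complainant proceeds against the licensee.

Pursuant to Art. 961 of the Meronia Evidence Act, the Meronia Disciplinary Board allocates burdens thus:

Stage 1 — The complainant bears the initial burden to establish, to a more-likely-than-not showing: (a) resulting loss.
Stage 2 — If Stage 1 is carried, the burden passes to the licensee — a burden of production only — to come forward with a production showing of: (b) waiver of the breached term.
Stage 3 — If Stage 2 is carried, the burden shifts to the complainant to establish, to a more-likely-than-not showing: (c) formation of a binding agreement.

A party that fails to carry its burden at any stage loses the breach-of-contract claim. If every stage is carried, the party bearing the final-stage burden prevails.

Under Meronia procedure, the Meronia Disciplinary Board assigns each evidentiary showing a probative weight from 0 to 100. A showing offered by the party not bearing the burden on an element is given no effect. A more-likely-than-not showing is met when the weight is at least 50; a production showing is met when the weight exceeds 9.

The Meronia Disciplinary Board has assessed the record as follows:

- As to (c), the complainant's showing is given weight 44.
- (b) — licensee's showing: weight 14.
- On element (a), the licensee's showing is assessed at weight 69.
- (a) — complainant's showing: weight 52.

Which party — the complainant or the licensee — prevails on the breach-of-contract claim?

licensee

At Stage 1 the complainant must meet a more-likely-than-not showing (weight is at least 50): on (a) the weight is 52 (the licensee's 69 is given no effect), ≥ 50, so (a) meets the standard.
  Stage 1 is satisfied; the onus moves to the licensee.
At Stage 2 the licensee must meet a production showing (weight exceeds 9): on (b) the weight is 14, > 9, so (b) meets the standard.
  Stage 2 is satisfied; the onus moves to the complainant.
At Stage 3 the complainant must meet a more-likely-than-not showing (weight is at least 50): on (c) the weight is 44, which does not reach 50, so (c) does not meet the standard.
  Stage 3 not carried; the complainant fails its burden.
So the licensee prevails.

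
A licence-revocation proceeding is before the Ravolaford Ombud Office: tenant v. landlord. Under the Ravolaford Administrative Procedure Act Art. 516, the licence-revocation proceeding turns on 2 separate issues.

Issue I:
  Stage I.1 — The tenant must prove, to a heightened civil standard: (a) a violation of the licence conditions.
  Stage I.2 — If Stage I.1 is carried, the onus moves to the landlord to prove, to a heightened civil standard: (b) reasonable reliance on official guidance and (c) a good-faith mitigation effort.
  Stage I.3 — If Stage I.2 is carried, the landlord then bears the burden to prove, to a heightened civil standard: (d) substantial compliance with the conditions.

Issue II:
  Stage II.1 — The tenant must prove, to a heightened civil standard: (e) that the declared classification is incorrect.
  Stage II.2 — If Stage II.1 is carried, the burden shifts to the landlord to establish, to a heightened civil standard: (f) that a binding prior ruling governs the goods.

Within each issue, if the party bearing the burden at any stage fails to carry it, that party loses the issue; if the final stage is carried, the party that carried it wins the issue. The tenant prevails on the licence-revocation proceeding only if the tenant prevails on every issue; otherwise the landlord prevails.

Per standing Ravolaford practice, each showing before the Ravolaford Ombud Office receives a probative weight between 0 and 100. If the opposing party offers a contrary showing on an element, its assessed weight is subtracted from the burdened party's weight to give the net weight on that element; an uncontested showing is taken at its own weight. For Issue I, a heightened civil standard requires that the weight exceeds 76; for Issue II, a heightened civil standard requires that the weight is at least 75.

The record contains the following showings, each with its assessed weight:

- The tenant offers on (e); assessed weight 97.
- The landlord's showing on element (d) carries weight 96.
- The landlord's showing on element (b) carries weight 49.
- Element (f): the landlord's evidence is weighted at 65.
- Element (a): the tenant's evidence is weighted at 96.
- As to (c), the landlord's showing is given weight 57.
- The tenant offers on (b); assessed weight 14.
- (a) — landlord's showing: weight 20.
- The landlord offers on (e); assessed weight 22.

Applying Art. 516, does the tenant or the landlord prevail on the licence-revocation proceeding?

— Issue I —
Stage I.1 — burden on tenant; standard: a heightened civil standard (weight exceeds 76).
    (a): 96 − 20 = 76 ≤ 76 [not met]
  Stage I.1 not carried; the tenant fails its burden.
So the landlord prevails on this issue.
— Issue II —
At Stage II.1 the tenant must meet a heightened civil standard (weight is at least 75): on (e) the weight is 97 less the opposing 22 gives net 75, ≥ 75, so (e) meets the standard.
  Stage II.1 carried; the burden shifts to the landlord.
At Stage II.2 the landlord must meet a heightened civil standard (weight is at least 75): on (f) the weight is 65, < 75, so (f) does not meet the standard.
  Stage II.2 not carried; the landlord fails its burden.
The tenant prevails on this issue.
Per-issue: Issue I → landlord; Issue II → tenant. The tenant must prevail on every issue; overall, the landlord prevails.

landlord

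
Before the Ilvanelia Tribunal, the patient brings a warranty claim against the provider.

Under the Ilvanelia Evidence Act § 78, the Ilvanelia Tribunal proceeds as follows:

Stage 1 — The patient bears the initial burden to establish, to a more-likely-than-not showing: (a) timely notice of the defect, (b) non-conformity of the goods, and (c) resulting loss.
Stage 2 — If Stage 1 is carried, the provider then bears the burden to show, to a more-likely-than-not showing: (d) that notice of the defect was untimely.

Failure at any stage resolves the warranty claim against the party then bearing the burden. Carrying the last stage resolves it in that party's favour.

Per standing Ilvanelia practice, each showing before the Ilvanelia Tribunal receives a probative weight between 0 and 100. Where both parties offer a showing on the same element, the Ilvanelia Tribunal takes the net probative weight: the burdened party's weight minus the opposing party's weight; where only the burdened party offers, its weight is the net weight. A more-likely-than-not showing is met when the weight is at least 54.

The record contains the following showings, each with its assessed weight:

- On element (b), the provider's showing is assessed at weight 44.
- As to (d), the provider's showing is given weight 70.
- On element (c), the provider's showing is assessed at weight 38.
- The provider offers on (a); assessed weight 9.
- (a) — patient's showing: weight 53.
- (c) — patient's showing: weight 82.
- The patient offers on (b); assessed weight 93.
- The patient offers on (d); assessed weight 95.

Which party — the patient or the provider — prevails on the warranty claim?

At Stage 1 the patient must meet a more-likely-than-not showing (weight is at least 54): on (a) the weight is 53 less the opposing 9 gives net 44, < 54, so (a) does not meet the standard; on (b) the weight is 93 less the opposing 44 gives net 49, which does not reach 54, so (b) does not meet the standard; on (c) the weight is 82 less the opposing 38 gives net 44, < 54, so (c) does not meet the standard.
  Stage 1 not carried; the patient fails its burden.
The provider prevails.

provider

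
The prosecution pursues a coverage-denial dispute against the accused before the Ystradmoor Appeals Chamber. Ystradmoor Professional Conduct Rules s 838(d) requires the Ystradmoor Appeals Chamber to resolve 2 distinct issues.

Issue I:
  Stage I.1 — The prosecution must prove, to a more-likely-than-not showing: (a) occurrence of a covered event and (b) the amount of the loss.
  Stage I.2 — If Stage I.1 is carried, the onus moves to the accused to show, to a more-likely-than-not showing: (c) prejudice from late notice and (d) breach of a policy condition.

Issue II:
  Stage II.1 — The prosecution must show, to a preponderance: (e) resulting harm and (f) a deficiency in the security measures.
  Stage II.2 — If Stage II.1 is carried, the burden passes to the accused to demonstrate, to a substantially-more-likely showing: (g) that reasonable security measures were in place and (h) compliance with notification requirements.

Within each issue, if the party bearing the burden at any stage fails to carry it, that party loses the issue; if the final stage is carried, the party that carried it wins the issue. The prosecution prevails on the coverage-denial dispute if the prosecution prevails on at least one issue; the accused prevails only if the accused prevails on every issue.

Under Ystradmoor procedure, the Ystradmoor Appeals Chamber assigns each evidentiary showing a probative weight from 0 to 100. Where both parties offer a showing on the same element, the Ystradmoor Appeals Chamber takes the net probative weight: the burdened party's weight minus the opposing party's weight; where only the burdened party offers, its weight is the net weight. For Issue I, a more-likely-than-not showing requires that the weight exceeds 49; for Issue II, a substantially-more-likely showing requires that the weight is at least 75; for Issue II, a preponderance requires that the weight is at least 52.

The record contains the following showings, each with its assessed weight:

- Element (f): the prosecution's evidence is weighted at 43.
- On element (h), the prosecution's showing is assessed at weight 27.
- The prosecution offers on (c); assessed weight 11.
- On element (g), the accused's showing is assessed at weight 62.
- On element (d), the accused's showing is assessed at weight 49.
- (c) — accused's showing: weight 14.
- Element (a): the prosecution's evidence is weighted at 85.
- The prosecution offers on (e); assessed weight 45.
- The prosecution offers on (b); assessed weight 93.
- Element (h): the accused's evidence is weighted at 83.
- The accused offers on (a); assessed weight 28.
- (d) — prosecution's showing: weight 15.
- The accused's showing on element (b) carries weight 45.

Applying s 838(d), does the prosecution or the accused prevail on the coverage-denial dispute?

accused

— Issue I —
Stage I.1 (prosecution, a more-likely-than-not showing, weight exceeds 49): (a) net 85−28=57 > 49 — meets; (b) net 93−45=48 ≤ 49 — fails.
  Stage I.1 not carried; the prosecution fails its burden.
So the accused prevails on this issue.
— Issue II —
Stage II.1 (prosecution, a preponderance, weight is at least 52): (e) 45 < 52 — fails; (f) 43 < 52 — fails.
  Not every element is met, so the prosecution fails to carry Stage II.1.
The accused prevails on this issue.
Per-issue: Issue I → accused; Issue II → accused. The prosecution must prevail on at least one issue; overall, the accused prevails.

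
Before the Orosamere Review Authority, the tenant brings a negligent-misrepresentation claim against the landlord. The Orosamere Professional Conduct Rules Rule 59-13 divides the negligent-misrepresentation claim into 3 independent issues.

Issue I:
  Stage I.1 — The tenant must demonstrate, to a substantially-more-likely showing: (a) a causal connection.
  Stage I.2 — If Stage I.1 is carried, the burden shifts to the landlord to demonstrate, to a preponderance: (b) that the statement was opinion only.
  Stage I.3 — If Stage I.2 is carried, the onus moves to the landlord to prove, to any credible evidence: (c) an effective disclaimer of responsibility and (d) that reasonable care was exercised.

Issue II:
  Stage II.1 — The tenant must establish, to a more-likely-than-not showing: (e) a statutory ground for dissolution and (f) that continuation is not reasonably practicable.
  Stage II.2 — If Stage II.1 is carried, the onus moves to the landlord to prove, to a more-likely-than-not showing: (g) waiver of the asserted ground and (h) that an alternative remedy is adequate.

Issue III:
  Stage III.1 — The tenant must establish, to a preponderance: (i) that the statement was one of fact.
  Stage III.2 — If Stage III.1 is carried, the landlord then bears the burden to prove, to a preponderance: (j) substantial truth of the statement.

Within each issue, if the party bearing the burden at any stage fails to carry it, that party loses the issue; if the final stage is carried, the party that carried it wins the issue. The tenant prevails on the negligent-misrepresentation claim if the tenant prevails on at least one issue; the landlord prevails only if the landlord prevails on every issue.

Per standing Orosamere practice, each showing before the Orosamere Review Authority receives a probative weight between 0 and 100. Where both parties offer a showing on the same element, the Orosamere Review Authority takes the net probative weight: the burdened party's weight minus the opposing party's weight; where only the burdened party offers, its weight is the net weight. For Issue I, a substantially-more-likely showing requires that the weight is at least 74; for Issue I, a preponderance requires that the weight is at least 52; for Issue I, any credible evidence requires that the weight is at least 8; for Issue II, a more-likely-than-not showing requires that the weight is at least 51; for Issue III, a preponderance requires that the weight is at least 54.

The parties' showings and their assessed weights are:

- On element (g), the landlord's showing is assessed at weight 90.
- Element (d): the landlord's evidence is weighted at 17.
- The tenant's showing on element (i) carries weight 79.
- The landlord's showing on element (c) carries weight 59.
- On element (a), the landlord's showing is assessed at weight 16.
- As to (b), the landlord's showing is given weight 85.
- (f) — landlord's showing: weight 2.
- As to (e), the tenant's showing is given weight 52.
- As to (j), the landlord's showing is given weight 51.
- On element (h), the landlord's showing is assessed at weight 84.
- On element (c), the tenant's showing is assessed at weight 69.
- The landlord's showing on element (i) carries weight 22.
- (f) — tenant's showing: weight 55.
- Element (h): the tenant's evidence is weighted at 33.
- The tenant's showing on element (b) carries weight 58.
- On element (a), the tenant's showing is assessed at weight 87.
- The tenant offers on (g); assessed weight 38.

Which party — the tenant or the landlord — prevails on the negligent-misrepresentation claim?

tenant

— Issue I —
At Stage I.1 the tenant must meet a substantially-more-likely showing (weight is at least 74): on (a) the weight is 87 less the opposing 16 gives net 71, which does not reach 74, so (a) does not meet the standard.
  Not every element is met, so the tenant fails to carry Stage I.1.
The landlord prevails on this issue.
— Issue II —
Stage II.1 — burden on tenant; standard: a more-likely-than-not showing (weight is at least 51).
    (e): 52 ≥ 51 [met]
    (f): 55 − 2 = 53 ≥ 51 [met]
  Stage II.1 is satisfied; the onus moves to the landlord.
Stage II.2 — burden on landlord; standard: a more-likely-than-not showing (weight is at least 51).
    (g): 90 − 38 = 52 ≥ 51 [met]
    (h): 84 − 33 = 51 ≥ 51 [met]
  The landlord carries the last stage.
All stages carried — the landlord prevails on this issue.
— Issue III —
Stage III.1 (tenant, a preponderance, weight is at least 54): (i) net 79−22=57 ≥ 54 — meets.
  Stage III.1 is satisfied; the onus moves to the landlord.
Stage III.2 (landlord, a preponderance, weight is at least 54): (j) 51 < 54 — fails.
  Stage III.2 not carried; the landlord fails its burden.
So the tenant prevails on this issue.
Per-issue: Issue I → landlord; Issue II → landlord; Issue III → tenant. The tenant must prevail on at least one issue; overall, the tenant prevails.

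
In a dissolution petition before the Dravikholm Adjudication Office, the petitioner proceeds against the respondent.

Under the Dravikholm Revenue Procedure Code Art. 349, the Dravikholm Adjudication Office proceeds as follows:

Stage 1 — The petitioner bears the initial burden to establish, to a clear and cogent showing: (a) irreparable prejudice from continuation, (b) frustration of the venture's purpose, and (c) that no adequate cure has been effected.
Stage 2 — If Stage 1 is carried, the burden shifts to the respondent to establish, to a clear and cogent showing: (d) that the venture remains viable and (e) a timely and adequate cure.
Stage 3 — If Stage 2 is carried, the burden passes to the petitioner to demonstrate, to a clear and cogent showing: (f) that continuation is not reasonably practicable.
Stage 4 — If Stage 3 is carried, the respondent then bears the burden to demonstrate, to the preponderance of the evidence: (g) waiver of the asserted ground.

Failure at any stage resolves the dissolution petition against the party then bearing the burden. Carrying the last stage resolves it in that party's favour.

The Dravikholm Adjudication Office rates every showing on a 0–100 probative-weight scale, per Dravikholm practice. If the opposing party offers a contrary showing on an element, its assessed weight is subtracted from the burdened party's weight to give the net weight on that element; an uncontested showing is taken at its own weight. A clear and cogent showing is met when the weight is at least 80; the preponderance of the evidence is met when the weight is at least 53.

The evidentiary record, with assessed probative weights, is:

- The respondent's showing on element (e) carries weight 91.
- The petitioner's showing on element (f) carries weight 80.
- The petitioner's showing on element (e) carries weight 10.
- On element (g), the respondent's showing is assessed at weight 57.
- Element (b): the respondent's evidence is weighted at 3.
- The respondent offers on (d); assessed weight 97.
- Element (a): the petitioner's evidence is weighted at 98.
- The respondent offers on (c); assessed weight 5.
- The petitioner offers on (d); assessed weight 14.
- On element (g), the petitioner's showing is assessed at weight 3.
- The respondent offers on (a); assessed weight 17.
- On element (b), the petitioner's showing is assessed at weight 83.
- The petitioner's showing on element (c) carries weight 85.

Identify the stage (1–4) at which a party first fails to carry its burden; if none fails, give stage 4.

stage 4

At Stage 1 the petitioner must meet a clear and cogent showing (weight is at least 80): on (a) the weight is 98 less the opposing 17 gives net 81, which does reach 80, so (a) meets the standard; on (b) the weight is 83 less the opposing 3 gives net 80, which does reach 80, so (b) meets the standard; on (c) the weight is 85 less the opposing 5 gives net 80, ≥ 80, so (c) meets the standard.
  The petitioner carries Stage 1; the respondent now bears the burden.
At Stage 2 the respondent must meet a clear and cogent showing (weight is at least 80): on (d) the weight is 97 less the opposing 14 gives net 83, which does reach 80, so (d) meets the standard; on (e) the weight is 91 less the opposing 10 gives net 81, which does reach 80, so (e) meets the standard.
  Stage 2 carried; the burden shifts to the petitioner.
At Stage 3 the petitioner must meet a clear and cogent showing (weight is at least 80): on (f) the weight is 80, ≥ 80, so (f) meets the standard.
  The petitioner carries Stage 3; the respondent now bears the burden.
At Stage 4 the respondent must meet the preponderance of the evidence (weight is at least 53): on (g) the weight is 57 less the opposing 3 gives net 54, ≥ 53, so (g) meets the standard.
  All elements met at the final stage.
Every stage carried; the respondent prevails.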